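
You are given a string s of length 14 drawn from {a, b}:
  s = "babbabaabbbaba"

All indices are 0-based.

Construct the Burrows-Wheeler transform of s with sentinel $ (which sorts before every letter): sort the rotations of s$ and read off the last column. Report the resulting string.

abbbbbaaabb$baa

rank  rotation         last
    0  $babbabaabbbaba  a
    1  a$babbabaabbbab  b
    2  aabbbaba$babbab  b
    3  aba$babbabaabbb  b
    4  abaabbbaba$babb  b
    5  abbabaabbbaba$b  b
    6  abbbaba$babbaba  a
    7  ba$babbabaabbba  a
    8  baabbbaba$babba  a
    9  baba$babbabaabb  b
   10  babaabbbaba$bab  b
   11  babbabaabbbaba$  $
   12  bbaba$babbabaab  b
   13  bbabaabbbaba$ba  a
   14  bbbaba$babbabaa  a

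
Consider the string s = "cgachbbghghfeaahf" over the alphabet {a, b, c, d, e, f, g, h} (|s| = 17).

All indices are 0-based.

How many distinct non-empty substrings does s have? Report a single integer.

141

rank→(start, suffix):
  0 → (13, 'aahf')
  1 → (2, 'achbbghghfeaahf')
  2 → (14, 'ahf')
  3 → (5, 'bbghghfeaahf')
  4 → (6, 'bghghfeaahf')
  5 → (0, 'cgachbbghghfeaahf')
  6 → (3, 'chbbghghfeaahf')
  7 → (12, 'eaahf')
  8 → (16, 'f')
  9 → (11, 'feaahf')
  10 → (1, 'gachbbghghfeaahf')
  11 → (9, 'ghfeaahf')
  12 → (7, 'ghghfeaahf')
  13 → (4, 'hbbghghfeaahf')
  14 → (15, 'hf')
  15 → (10, 'hfeaahf')
  16 → (8, 'hghfeaahf')

SA = [13, 2, 14, 5, 6, 0, 3, 12, 16, 11, 1, 9, 7, 4, 15, 10, 8]
[i] adj suffixes → lcp
  [1] 13/2 → 1 ('a')
  [2] 2/14 → 1 ('a')
  [3] 14/5 → 0 ('')
  [4] 5/6 → 1 ('b')
  [5] 6/0 → 0 ('')
  [6] 0/3 → 1 ('c')
  [7] 3/12 → 0 ('')
  [8] 12/16 → 0 ('')
  [9] 16/11 → 1 ('f')
  [10] 11/1 → 0 ('')
  [11] 1/9 → 1 ('g')
  [12] 9/7 → 2 ('gh')
  [13] 7/4 → 0 ('')
  [14] 4/15 → 1 ('h')
  [15] 15/10 → 2 ('hf')
  [16] 10/8 → 1 ('h')

n(n+1)/2 = 17·18/2 = 153
Σ LCP = 0 + 1 + 1 + 0 + 1 + 0 + 1 + 0 + 0 + 1 + 0 + 1 + 2 + 0 + 1 + 2 + 1 = 12
distinct = 153 − 12 = 141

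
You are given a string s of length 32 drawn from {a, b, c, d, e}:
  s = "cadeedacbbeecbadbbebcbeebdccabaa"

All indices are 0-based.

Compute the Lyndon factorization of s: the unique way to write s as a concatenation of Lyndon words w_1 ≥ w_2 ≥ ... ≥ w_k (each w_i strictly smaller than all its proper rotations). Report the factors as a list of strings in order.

["c", "adeed", "acbbeecbadbbebcbeebdcc", "ab", "a", "a"]

emit factor 1: 'c' (i=0, period=1)
emit factor 2: 'adeed' (i=1, period=5)
emit factor 3: 'acbbeecbadbbebcbeebdcc' (i=6, period=22)
emit factor 4: 'ab' (i=28, period=2)
emit factor 5: 'a' (i=30, period=1)
emit factor 6: 'a' (i=31, period=1)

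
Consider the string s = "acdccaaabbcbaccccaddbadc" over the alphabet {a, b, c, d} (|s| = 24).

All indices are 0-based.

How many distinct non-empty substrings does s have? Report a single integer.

269

sorted suffixes:
  #0 SA[0]=5  'aaabbcbaccccaddbadc'
  #1 SA[1]=6  'aabbcbaccccaddbadc'
  #2 SA[2]=7  'abbcbaccccaddbadc'
  #3 SA[3]=12  'accccaddbadc'
  #4 SA[4]=0  'acdccaaabbcbaccccaddbadc'
  #5 SA[5]=21  'adc'
  #6 SA[6]=17  'addbadc'
  #7 SA[7]=11  'baccccaddbadc'
  #8 SA[8]=20  'badc'
  #9 SA[9]=8  'bbcbaccccaddbadc'
  #10 SA[10]=9  'bcbaccccaddbadc'
  #11 SA[11]=23  'c'
  #12 SA[12]=4  'caaabbcbaccccaddbadc'
  #13 SA[13]=16  'caddbadc'
  #14 SA[14]=10  'cbaccccaddbadc'
  #15 SA[15]=3  'ccaaabbcbaccccaddbadc'
  #16 SA[16]=15  'ccaddbadc'
  #17 SA[17]=14  'cccaddbadc'
  #18 SA[18]=13  'ccccaddbadc'
  #19 SA[19]=1  'cdccaaabbcbaccccaddbadc'
  #20 SA[20]=19  'dbadc'
  #21 SA[21]=22  'dc'
  #22 SA[22]=2  'dccaaabbcbaccccaddbadc'
  #23 SA[23]=18  'ddbadc'

SA = [5, 6, 7, 12, 0, 21, 17, 11, 20, 8, 9, 23, 4, 16, 10, 3, 15, 14, 13, 1, 19, 22, 2, 18]
rank  pair      lcp
   1  s[5:],s[6:]  2  'aa'
   2  s[6:],s[7:]  1  'a'
   3  s[7:],s[12:]  1  'a'
   4  s[12:],s[0:]  2  'ac'
   5  s[0:],s[21:]  1  'a'
   6  s[21:],s[17:]  2  'ad'
   7  s[17:],s[11:]  0  ''
   8  s[11:],s[20:]  2  'ba'
   9  s[20:],s[8:]  1  'b'
  10  s[8:],s[9:]  1  'b'
  11  s[9:],s[23:]  0  ''
  12  s[23:],s[4:]  1  'c'
  13  s[4:],s[16:]  2  'ca'
  14  s[16:],s[10:]  1  'c'
  15  s[10:],s[3:]  1  'c'
  16  s[3:],s[15:]  3  'cca'
  17  s[15:],s[14:]  2  'cc'
  18  s[14:],s[13:]  3  'ccc'
  19  s[13:],s[1:]  1  'c'
  20  s[1:],s[19:]  0  ''
  21  s[19:],s[22:]  1  'd'
  22  s[22:],s[2:]  2  'dc'
  23  s[2:],s[18:]  1  'd'

n(n+1)/2 = 24·25/2 = 300
Σ LCP = 0 + 2 + 1 + 1 + 2 + 1 + 2 + 0 + 2 + 1 + 1 + 0 + 1 + 2 + 1 + 1 + 3 + 2 + 3 + 1 + 0 + 1 + 2 + 1 = 31
distinct = 300 − 31 = 269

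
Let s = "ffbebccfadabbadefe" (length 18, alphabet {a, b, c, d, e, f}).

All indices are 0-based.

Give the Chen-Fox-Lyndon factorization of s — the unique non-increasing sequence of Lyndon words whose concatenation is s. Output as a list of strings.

emit factor 1: 'f' (i=0, period=1)
emit factor 2: 'f' (i=1, period=1)
emit factor 3: 'be' (i=2, period=2)
emit factor 4: 'bccf' (i=4, period=4)
emit factor 5: 'ad' (i=8, period=2)
emit factor 6: 'abbadefe' (i=10, period=8)

["f", "f", "be", "bccf", "ad", "abbadefe"]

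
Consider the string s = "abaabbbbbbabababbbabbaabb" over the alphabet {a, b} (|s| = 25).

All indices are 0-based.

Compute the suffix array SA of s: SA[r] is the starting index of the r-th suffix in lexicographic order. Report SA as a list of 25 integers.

rank | idx | suffix
   0 |  21 | aabb
   1 |   2 | aabbbbbbabababbbabbaabb
   2 |   0 | abaabbbbbbabababbbabbaabb
   3 |  10 | abababbbabbaabb
   4 |  12 | ababbbabbaabb
   5 |  22 | abb
   6 |  18 | abbaabb
   7 |  14 | abbbabbaabb
   8 |   3 | abbbbbbabababbbabbaabb
   9 |  24 | b
  10 |  20 | baabb
  11 |   1 | baabbbbbbabababbbabbaabb
  12 |   9 | babababbbabbaabb
  13 |  11 | bababbbabbaabb
  14 |  17 | babbaabb
  15 |  13 | babbbabbaabb
  16 |  23 | bb
  17 |  19 | bbaabb
  18 |   8 | bbabababbbabbaabb
  19 |  16 | bbabbaabb
  20 |   7 | bbbabababbbabbaabb
  21 |  15 | bbbabbaabb
  22 |   6 | bbbbabababbbabbaabb
  23 |   5 | bbbbbabababbbabbaabb
  24 |   4 | bbbbbbabababbbabbaabb

[21, 2, 0, 10, 12, 22, 18, 14, 3, 24, 20, 1, 9, 11, 17, 13, 23, 19, 8, 16, 7, 15, 6, 5, 4]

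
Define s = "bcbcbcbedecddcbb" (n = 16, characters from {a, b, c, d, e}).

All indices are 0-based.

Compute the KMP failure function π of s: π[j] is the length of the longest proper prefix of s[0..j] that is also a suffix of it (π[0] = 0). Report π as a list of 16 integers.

[0, 0, 1, 2, 3, 4, 5, 0, 0, 0, 0, 0, 0, 0, 1, 1]

π[0] = 0
j=1 s[j]='c': π[1]=0 (border '')
j=2 s[j]='b': π[2]=1 (border 'b')
j=3 s[j]='c': π[3]=2 (border 'bc')
j=4 s[j]='b': π[4]=3 (border 'bcb')
j=5 s[j]='c': π[5]=4 (border 'bcbc')
j=6 s[j]='b': π[6]=5 (border 'bcbcb')
j=7 s[j]='e': k: 5→3→1→0; π[7]=0 (border '')
j=8 s[j]='d': π[8]=0 (border '')
j=9 s[j]='e': π[9]=0 (border '')
j=10 s[j]='c': π[10]=0 (border '')
j=11 s[j]='d': π[11]=0 (border '')
j=12 s[j]='d': π[12]=0 (border '')
j=13 s[j]='c': π[13]=0 (border '')
j=14 s[j]='b': π[14]=1 (border 'b')
j=15 s[j]='b': k: 1→0; π[15]=1 (border 'b')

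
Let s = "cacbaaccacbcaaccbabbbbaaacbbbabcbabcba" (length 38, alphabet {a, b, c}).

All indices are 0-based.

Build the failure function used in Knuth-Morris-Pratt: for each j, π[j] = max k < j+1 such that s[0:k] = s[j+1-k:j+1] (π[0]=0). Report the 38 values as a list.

π[0] = 0
j=1 s[j]='a': π[1]=0 (border '')
j=2 s[j]='c': π[2]=1 (border 'c')
j=3 s[j]='b': k: 1→0; π[3]=0 (border '')
j=4 s[j]='a': π[4]=0 (border '')
j=5 s[j]='a': π[5]=0 (border '')
j=6 s[j]='c': π[6]=1 (border 'c')
j=7 s[j]='c': k: 1→0; π[7]=1 (border 'c')
j=8 s[j]='a': π[8]=2 (border 'ca')
j=9 s[j]='c': π[9]=3 (border 'cac')
j=10 s[j]='b': π[10]=4 (border 'cacb')
j=11 s[j]='c': k: 4→0; π[11]=1 (border 'c')
j=12 s[j]='a': π[12]=2 (border 'ca')
j=13 s[j]='a': k: 2→0; π[13]=0 (border '')
j=14 s[j]='c': π[14]=1 (border 'c')
j=15 s[j]='c': k: 1→0; π[15]=1 (border 'c')
j=16 s[j]='b': k: 1→0; π[16]=0 (border '')
j=17 s[j]='a': π[17]=0 (border '')
j=18 s[j]='b': π[18]=0 (border '')
j=19 s[j]='b': π[19]=0 (border '')
j=20 s[j]='b': π[20]=0 (border '')
j=21 s[j]='b': π[21]=0 (border '')
j=22 s[j]='a': π[22]=0 (border '')
j=23 s[j]='a': π[23]=0 (border '')
j=24 s[j]='a': π[24]=0 (border '')
j=25 s[j]='c': π[25]=1 (border 'c')
j=26 s[j]='b': k: 1→0; π[26]=0 (border '')
j=27 s[j]='b': π[27]=0 (border '')
j=28 s[j]='b': π[28]=0 (border '')
j=29 s[j]='a': π[29]=0 (border '')
j=30 s[j]='b': π[30]=0 (border '')
j=31 s[j]='c': π[31]=1 (border 'c')
j=32 s[j]='b': k: 1→0; π[32]=0 (border '')
j=33 s[j]='a': π[33]=0 (border '')
j=34 s[j]='b': π[34]=0 (border '')
j=35 s[j]='c': π[35]=1 (border 'c')
j=36 s[j]='b': k: 1→0; π[36]=0 (border '')
j=37 s[j]='a': π[37]=0 (border '')

[0, 0, 1, 0, 0, 0, 1, 1, 2, 3, 4, 1, 2, 0, 1, 1, 0, 0, 0, 0, 0, 0, 0, 0, 0, 1, 0, 0, 0, 0, 0, 1, 0, 0, 0, 1, 0, 0]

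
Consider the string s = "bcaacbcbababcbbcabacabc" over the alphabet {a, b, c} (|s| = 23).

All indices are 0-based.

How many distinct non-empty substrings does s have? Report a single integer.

236

rank→(start, suffix):
  0 → (2, 'aacbcbababcbbcabacabc')
  1 → (8, 'ababcbbcabacabc')
  2 → (16, 'abacabc')
  3 → (20, 'abc')
  4 → (10, 'abcbbcabacabc')
  5 → (18, 'acabc')
  6 → (3, 'acbcbababcbbcabacabc')
  7 → (7, 'bababcbbcabacabc')
  8 → (9, 'babcbbcabacabc')
  9 → (17, 'bacabc')
  10 → (13, 'bbcabacabc')
  11 → (21, 'bc')
  12 → (0, 'bcaacbcbababcbbcabacabc')
  13 → (14, 'bcabacabc')
  14 → (5, 'bcbababcbbcabacabc')
  15 → (11, 'bcbbcabacabc')
  16 → (22, 'c')
  17 → (1, 'caacbcbababcbbcabacabc')
  18 → (15, 'cabacabc')
  19 → (19, 'cabc')
  20 → (6, 'cbababcbbcabacabc')
  21 → (12, 'cbbcabacabc')
  22 → (4, 'cbcbababcbbcabacabc')

SA = [2, 8, 16, 20, 10, 18, 3, 7, 9, 17, 13, 21, 0, 14, 5, 11, 22, 1, 15, 19, 6, 12, 4]
i: (SA[i-1],SA[i]) lcp shared
  1: (2,8) 1 'a'
  2: (8,16) 3 'aba'
  3: (16,20) 2 'ab'
  4: (20,10) 3 'abc'
  5: (10,18) 1 'a'
  6: (18,3) 2 'ac'
  7: (3,7) 0 ''
  8: (7,9) 3 'bab'
  9: (9,17) 2 'ba'
  10: (17,13) 1 'b'
  11: (13,21) 1 'b'
  12: (21,0) 2 'bc'
  13: (0,14) 3 'bca'
  14: (14,5) 2 'bc'
  15: (5,11) 3 'bcb'
  16: (11,22) 0 ''
  17: (22,1) 1 'c'
  18: (1,15) 2 'ca'
  19: (15,19) 3 'cab'
  20: (19,6) 1 'c'
  21: (6,12) 2 'cb'
  22: (12,4) 2 'cb'

n(n+1)/2 = 23·24/2 = 276
Σ LCP = 0 + 1 + 3 + 2 + 3 + 1 + 2 + 0 + 3 + 2 + 1 + 1 + 2 + 3 + 2 + 3 + 0 + 1 + 2 + 3 + 1 + 2 + 2 = 40
distinct = 276 − 40 = 236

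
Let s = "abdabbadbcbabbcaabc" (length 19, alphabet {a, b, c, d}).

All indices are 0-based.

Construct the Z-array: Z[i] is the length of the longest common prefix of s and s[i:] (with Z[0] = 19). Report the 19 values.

[19, 0, 0, 2, 0, 0, 1, 0, 0, 0, 0, 2, 0, 0, 0, 1, 2, 0, 0]

Z[0]=19
i=1: i≥r, start 0; Z[1]=0
i=2: i≥r, start 0; Z[2]=0
i=3: i≥r, start 0; Z[3]=2 scan→box=[3,5)
i=4: min(r-i=1, Z[1]=0)=0; Z[4]=0
i=5: i≥r, start 0; Z[5]=0
i=6: i≥r, start 0; Z[6]=1 scan→box=[6,7)
i=7: i≥r, start 0; Z[7]=0
i=8: i≥r, start 0; Z[8]=0
i=9: i≥r, start 0; Z[9]=0
i=10: i≥r, start 0; Z[10]=0
i=11: i≥r, start 0; Z[11]=2 scan→box=[11,13)
i=12: min(r-i=1, Z[1]=0)=0; Z[12]=0
i=13: i≥r, start 0; Z[13]=0
i=14: i≥r, start 0; Z[14]=0
i=15: i≥r, start 0; Z[15]=1 scan→box=[15,16)
i=16: i≥r, start 0; Z[16]=2 scan→box=[16,18)
i=17: min(r-i=1, Z[1]=0)=0; Z[17]=0
i=18: i≥r, start 0; Z[18]=0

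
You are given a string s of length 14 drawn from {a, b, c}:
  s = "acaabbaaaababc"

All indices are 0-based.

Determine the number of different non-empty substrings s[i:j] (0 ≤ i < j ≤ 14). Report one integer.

86

rank→(start, suffix):
  0 → (6, 'aaaababc')
  1 → (7, 'aaababc')
  2 → (8, 'aababc')
  3 → (2, 'aabbaaaababc')
  4 → (9, 'ababc')
  5 → (3, 'abbaaaababc')
  6 → (11, 'abc')
  7 → (0, 'acaabbaaaababc')
  8 → (5, 'baaaababc')
  9 → (10, 'babc')
  10 → (4, 'bbaaaababc')
  11 → (12, 'bc')
  12 → (13, 'c')
  13 → (1, 'caabbaaaababc')

SA = [6, 7, 8, 2, 9, 3, 11, 0, 5, 10, 4, 12, 13, 1]
i: (SA[i-1],SA[i]) lcp shared
  1: (6,7) 3 'aaa'
  2: (7,8) 2 'aa'
  3: (8,2) 3 'aab'
  4: (2,9) 1 'a'
  5: (9,3) 2 'ab'
  6: (3,11) 2 'ab'
  7: (11,0) 1 'a'
  8: (0,5) 0 ''
  9: (5,10) 2 'ba'
  10: (10,4) 1 'b'
  11: (4,12) 1 'b'
  12: (12,13) 0 ''
  13: (13,1) 1 'c'

n(n+1)/2 = 14·15/2 = 105
Σ LCP = 0 + 3 + 2 + 3 + 1 + 2 + 2 + 1 + 0 + 2 + 1 + 1 + 0 + 1 = 19
distinct = 105 − 19 = 86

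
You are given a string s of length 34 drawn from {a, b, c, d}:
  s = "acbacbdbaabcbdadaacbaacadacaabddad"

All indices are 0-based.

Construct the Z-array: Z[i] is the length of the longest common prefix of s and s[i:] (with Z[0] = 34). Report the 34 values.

Z[0]=34
i=1: fresh scan; Z[1]=0
i=2: fresh scan; Z[2]=0
i=3: fresh scan; Z[3]=3 scan→box=[3,6)
i=4: min(r-i=2, Z[1]=0)=0; Z[4]=0
i=5: min(r-i=1, Z[2]=0)=0; Z[5]=0
i=6: fresh scan; Z[6]=0
i=7: fresh scan; Z[7]=0
i=8: fresh scan; Z[8]=1 scan→box=[8,9)
i=9: fresh scan; Z[9]=1 scan→box=[9,10)
i=10: fresh scan; Z[10]=0
i=11: fresh scan; Z[11]=0
i=12: fresh scan; Z[12]=0
i=13: fresh scan; Z[13]=0
i=14: fresh scan; Z[14]=1 scan→box=[14,15)
i=15: fresh scan; Z[15]=0
i=16: fresh scan; Z[16]=1 scan→box=[16,17)
i=17: fresh scan; Z[17]=4 scan→box=[17,21)
i=18: min(r-i=3, Z[1]=0)=0; Z[18]=0
i=19: min(r-i=2, Z[2]=0)=0; Z[19]=0
i=20: min(r-i=1, Z[3]=3)=1; Z[20]=1
i=21: fresh scan; Z[21]=2 scan→box=[21,23)
i=22: min(r-i=1, Z[1]=0)=0; Z[22]=0
i=23: fresh scan; Z[23]=1 scan→box=[23,24)
i=24: fresh scan; Z[24]=0
i=25: fresh scan; Z[25]=2 scan→box=[25,27)
i=26: min(r-i=1, Z[1]=0)=0; Z[26]=0
i=27: fresh scan; Z[27]=1 scan→box=[27,28)
i=28: fresh scan; Z[28]=1 scan→box=[28,29)
i=29: fresh scan; Z[29]=0
i=30: fresh scan; Z[30]=0
i=31: fresh scan; Z[31]=0
i=32: fresh scan; Z[32]=1 scan→box=[32,33)
i=33: fresh scan; Z[33]=0

[34, 0, 0, 3, 0, 0, 0, 0, 1, 1, 0, 0, 0, 0, 1, 0, 1, 4, 0, 0, 1, 2, 0, 1, 0, 2, 0, 1, 1, 0, 0, 0, 1, 0]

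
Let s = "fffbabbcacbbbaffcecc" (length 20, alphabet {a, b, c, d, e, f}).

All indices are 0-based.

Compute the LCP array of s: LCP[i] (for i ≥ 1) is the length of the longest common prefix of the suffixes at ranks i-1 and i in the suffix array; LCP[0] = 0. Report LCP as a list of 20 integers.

rank→(start, suffix):
  0 → (4, 'abbcacbbbaffcecc')
  1 → (8, 'acbbbaffcecc')
  2 → (13, 'affcecc')
  3 → (3, 'babbcacbbbaffcecc')
  4 → (12, 'baffcecc')
  5 → (11, 'bbaffcecc')
  6 → (10, 'bbbaffcecc')
  7 → (5, 'bbcacbbbaffcecc')
  8 → (6, 'bcacbbbaffcecc')
  9 → (19, 'c')
  10 → (7, 'cacbbbaffcecc')
  11 → (9, 'cbbbaffcecc')
  12 → (18, 'cc')
  13 → (16, 'cecc')
  14 → (17, 'ecc')
  15 → (2, 'fbabbcacbbbaffcecc')
  16 → (15, 'fcecc')
  17 → (1, 'ffbabbcacbbbaffcecc')
  18 → (14, 'ffcecc')
  19 → (0, 'fffbabbcacbbbaffcecc')

SA = [4, 8, 13, 3, 12, 11, 10, 5, 6, 19, 7, 9, 18, 16, 17, 2, 15, 1, 14, 0]
[i] adj suffixes → lcp
  [1] 4/8 → 1 ('a')
  [2] 8/13 → 1 ('a')
  [3] 13/3 → 0 ('')
  [4] 3/12 → 2 ('ba')
  [5] 12/11 → 1 ('b')
  [6] 11/10 → 2 ('bb')
  [7] 10/5 → 2 ('bb')
  [8] 5/6 → 1 ('b')
  [9] 6/19 → 0 ('')
  [10] 19/7 → 1 ('c')
  [11] 7/9 → 1 ('c')
  [12] 9/18 → 1 ('c')
  [13] 18/16 → 1 ('c')
  [14] 16/17 → 0 ('')
  [15] 17/2 → 0 ('')
  [16] 2/15 → 1 ('f')
  [17] 15/1 → 1 ('f')
  [18] 1/14 → 2 ('ff')
  [19] 14/0 → 2 ('ff')

[0, 1, 1, 0, 2, 1, 2, 2, 1, 0, 1, 1, 1, 1, 0, 0, 1, 1, 2, 2]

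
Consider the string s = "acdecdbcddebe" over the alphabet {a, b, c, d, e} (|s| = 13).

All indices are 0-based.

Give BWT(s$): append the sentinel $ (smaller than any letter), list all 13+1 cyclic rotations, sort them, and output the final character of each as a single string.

e$deebaccdcbdd

rank  rotation        last
    0  $acdecdbcddebe  e
    1  acdecdbcddebe$  $
    2  bcddebe$acdecd  d
    3  be$acdecdbcdde  e
    4  cdbcddebe$acde  e
    5  cddebe$acdecdb  b
    6  cdecdbcddebe$a  a
    7  dbcddebe$acdec  c
    8  ddebe$acdecdbc  c
    9  debe$acdecdbcd  d
   10  decdbcddebe$ac  c
   11  e$acdecdbcddeb  b
   12  ebe$acdecdbcdd  d
   13  ecdbcddebe$acd  d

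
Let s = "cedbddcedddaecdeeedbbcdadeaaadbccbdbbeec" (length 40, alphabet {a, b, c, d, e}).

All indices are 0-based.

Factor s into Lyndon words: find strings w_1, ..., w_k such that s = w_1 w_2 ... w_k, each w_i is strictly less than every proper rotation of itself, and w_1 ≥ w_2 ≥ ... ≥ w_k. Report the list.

["ced", "bddceddd", "aecdeeedbbcd", "ade", "aaadbccbdbbeec"]

emit factor 1: 'ced' (i=0, period=3)
emit factor 2: 'bddceddd' (i=3, period=8)
emit factor 3: 'aecdeeedbbcd' (i=11, period=12)
emit factor 4: 'ade' (i=23, period=3)
emit factor 5: 'aaadbccbdbbeec' (i=26, period=14)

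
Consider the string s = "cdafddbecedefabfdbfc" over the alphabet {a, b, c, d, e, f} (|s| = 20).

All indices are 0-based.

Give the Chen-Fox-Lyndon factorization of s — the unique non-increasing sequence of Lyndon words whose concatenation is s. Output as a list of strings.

["cd", "afddbecedef", "abfdbfc"]

emit factor 1: 'cd' (i=0, period=2)
emit factor 2: 'afddbecedef' (i=2, period=11)
emit factor 3: 'abfdbfc' (i=13, period=7)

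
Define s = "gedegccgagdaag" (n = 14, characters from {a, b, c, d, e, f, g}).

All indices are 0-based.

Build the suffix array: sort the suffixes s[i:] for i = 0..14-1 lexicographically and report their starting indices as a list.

[11, 12, 8, 5, 6, 10, 2, 1, 3, 13, 7, 4, 9, 0]

rank | idx | suffix
   0 |  11 | aag
   1 |  12 | ag
   2 |   8 | agdaag
   3 |   5 | ccgagdaag
   4 |   6 | cgagdaag
   5 |  10 | daag
   6 |   2 | degccgagdaag
   7 |   1 | edegccgagdaag
   8 |   3 | egccgagdaag
   9 |  13 | g
  10 |   7 | gagdaag
  11 |   4 | gccgagdaag
  12 |   9 | gdaag
  13 |   0 | gedegccgagdaag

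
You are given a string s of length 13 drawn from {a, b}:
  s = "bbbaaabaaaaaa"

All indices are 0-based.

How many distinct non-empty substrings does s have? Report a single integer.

63

sorted suffixes:
  #0 SA[0]=12  'a'
  #1 SA[1]=11  'aa'
  #2 SA[2]=10  'aaa'
  #3 SA[3]=9  'aaaa'
  #4 SA[4]=8  'aaaaa'
  #5 SA[5]=7  'aaaaaa'
  #6 SA[6]=3  'aaabaaaaaa'
  #7 SA[7]=4  'aabaaaaaa'
  #8 SA[8]=5  'abaaaaaa'
  #9 SA[9]=6  'baaaaaa'
  #10 SA[10]=2  'baaabaaaaaa'
  #11 SA[11]=1  'bbaaabaaaaaa'
  #12 SA[12]=0  'bbbaaabaaaaaa'

SA = [12, 11, 10, 9, 8, 7, 3, 4, 5, 6, 2, 1, 0]
rank  pair      lcp
   1  s[12:],s[11:]  1  'a'
   2  s[11:],s[10:]  2  'aa'
   3  s[10:],s[9:]  3  'aaa'
   4  s[9:],s[8:]  4  'aaaa'
   5  s[8:],s[7:]  5  'aaaaa'
   6  s[7:],s[3:]  3  'aaa'
   7  s[3:],s[4:]  2  'aa'
   8  s[4:],s[5:]  1  'a'
   9  s[5:],s[6:]  0  ''
  10  s[6:],s[2:]  4  'baaa'
  11  s[2:],s[1:]  1  'b'
  12  s[1:],s[0:]  2  'bb'

n(n+1)/2 = 13·14/2 = 91
Σ LCP = 0 + 1 + 2 + 3 + 4 + 5 + 3 + 2 + 1 + 0 + 4 + 1 + 2 = 28
distinct = 91 − 28 = 63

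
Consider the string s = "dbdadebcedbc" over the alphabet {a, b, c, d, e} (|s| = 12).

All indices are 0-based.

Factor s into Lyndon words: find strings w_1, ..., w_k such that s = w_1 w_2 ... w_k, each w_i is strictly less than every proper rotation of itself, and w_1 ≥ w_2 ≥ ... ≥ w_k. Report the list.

["d", "bd", "adebcedbc"]

emit factor 1: 'd' (i=0, period=1)
emit factor 2: 'bd' (i=1, period=2)
emit factor 3: 'adebcedbc' (i=3, period=9)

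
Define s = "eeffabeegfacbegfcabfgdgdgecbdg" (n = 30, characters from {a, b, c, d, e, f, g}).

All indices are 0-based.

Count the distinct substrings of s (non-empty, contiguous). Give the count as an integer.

430

rank | idx | suffix
   0 |   4 | abeegfacbegfcabfgdgdgecbdg
   1 |  17 | abfgdgdgecbdg
   2 |  10 | acbegfcabfgdgdgecbdg
   3 |  27 | bdg
   4 |   5 | beegfacbegfcabfgdgdgecbdg
   5 |  12 | begfcabfgdgdgecbdg
   6 |  18 | bfgdgdgecbdg
   7 |  16 | cabfgdgdgecbdg
   8 |  26 | cbdg
   9 |  11 | cbegfcabfgdgdgecbdg
  10 |  28 | dg
  11 |  21 | dgdgecbdg
  12 |  23 | dgecbdg
  13 |  25 | ecbdg
  14 |   0 | eeffabeegfacbegfcabfgdgdgecbdg
  15 |   6 | eegfacbegfcabfgdgdgecbdg
  16 |   1 | effabeegfacbegfcabfgdgdgecbdg
  17 |   7 | egfacbegfcabfgdgdgecbdg
  18 |  13 | egfcabfgdgdgecbdg
  19 |   3 | fabeegfacbegfcabfgdgdgecbdg
  20 |   9 | facbegfcabfgdgdgecbdg
  21 |  15 | fcabfgdgdgecbdg
  22 |   2 | ffabeegfacbegfcabfgdgdgecbdg
  23 |  19 | fgdgdgecbdg
  24 |  29 | g
  25 |  20 | gdgdgecbdg
  26 |  22 | gdgecbdg
  27 |  24 | gecbdg
  28 |   8 | gfacbegfcabfgdgdgecbdg
  29 |  14 | gfcabfgdgdgecbdg

SA = [4, 17, 10, 27, 5, 12, 18, 16, 26, 11, 28, 21, 23, 25, 0, 6, 1, 7, 13, 3, 9, 15, 2, 19, 29, 20, 22, 24, 8, 14]
[i] adj suffixes → lcp
  [1] 4/17 → 2 ('ab')
  [2] 17/10 → 1 ('a')
  [3] 10/27 → 0 ('')
  [4] 27/5 → 1 ('b')
  [5] 5/12 → 2 ('be')
  [6] 12/18 → 1 ('b')
  [7] 18/16 → 0 ('')
  [8] 16/26 → 1 ('c')
  [9] 26/11 → 2 ('cb')
  [10] 11/28 → 0 ('')
  [11] 28/21 → 2 ('dg')
  [12] 21/23 → 2 ('dg')
  [13] 23/25 → 0 ('')
  [14] 25/0 → 1 ('e')
  [15] 0/6 → 2 ('ee')
  [16] 6/1 → 1 ('e')
  [17] 1/7 → 1 ('e')
  [18] 7/13 → 3 ('egf')
  [19] 13/3 → 0 ('')
  [20] 3/9 → 2 ('fa')
  [21] 9/15 → 1 ('f')
  [22] 15/2 → 1 ('f')
  [23] 2/19 → 1 ('f')
  [24] 19/29 → 0 ('')
  [25] 29/20 → 1 ('g')
  [26] 20/22 → 3 ('gdg')
  [27] 22/24 → 1 ('g')
  [28] 24/8 → 1 ('g')
  [29] 8/14 → 2 ('gf')

n(n+1)/2 = 30·31/2 = 465
Σ LCP = 0 + 2 + 1 + 0 + 1 + 2 + 1 + 0 + 1 + 2 + 0 + 2 + 2 + 0 + 1 + 2 + 1 + 1 + 3 + 0 + 2 + 1 + 1 + 1 + 0 + 1 + 3 + 1 + 1 + 2 = 35
distinct = 465 − 35 = 430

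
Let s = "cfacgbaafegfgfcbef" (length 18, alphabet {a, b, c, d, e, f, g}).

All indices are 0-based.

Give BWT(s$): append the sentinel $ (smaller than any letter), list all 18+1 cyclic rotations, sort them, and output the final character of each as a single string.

fbfagcf$abfecgagcfe

rank  rotation             last
    0  $cfacgbaafegfgfcbef  f
    1  aafegfgfcbef$cfacgb  b
    2  acgbaafegfgfcbef$cf  f
    3  afegfgfcbef$cfacgba  a
    4  baafegfgfcbef$cfacg  g
    5  bef$cfacgbaafegfgfc  c
    6  cbef$cfacgbaafegfgf  f
    7  cfacgbaafegfgfcbef$  $
    8  cgbaafegfgfcbef$cfa  a
    9  ef$cfacgbaafegfgfcb  b
   10  egfgfcbef$cfacgbaaf  f
   11  f$cfacgbaafegfgfcbe  e
   12  facgbaafegfgfcbef$c  c
   13  fcbef$cfacgbaafegfg  g
   14  fegfgfcbef$cfacgbaa  a
   15  fgfcbef$cfacgbaafeg  g
   16  gbaafegfgfcbef$cfac  c
   17  gfcbef$cfacgbaafegf  f
   18  gfgfcbef$cfacgbaafe  e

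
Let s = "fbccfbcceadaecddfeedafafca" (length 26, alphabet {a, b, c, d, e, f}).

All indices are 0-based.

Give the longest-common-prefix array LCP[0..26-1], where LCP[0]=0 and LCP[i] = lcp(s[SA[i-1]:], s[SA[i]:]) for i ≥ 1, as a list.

[0, 1, 1, 1, 2, 0, 3, 0, 1, 2, 1, 1, 1, 0, 2, 1, 1, 0, 1, 1, 1, 0, 1, 4, 1, 1]

rank→(start, suffix):
  0 → (25, 'a')
  1 → (9, 'adaecddfeedafafca')
  2 → (11, 'aecddfeedafafca')
  3 → (20, 'afafca')
  4 → (22, 'afca')
  5 → (5, 'bcceadaecddfeedafafca')
  6 → (1, 'bccfbcceadaecddfeedafafca')
  7 → (24, 'ca')
  8 → (6, 'cceadaecddfeedafafca')
  9 → (2, 'ccfbcceadaecddfeedafafca')
  10 → (13, 'cddfeedafafca')
  11 → (7, 'ceadaecddfeedafafca')
  12 → (3, 'cfbcceadaecddfeedafafca')
  13 → (10, 'daecddfeedafafca')
  14 → (19, 'dafafca')
  15 → (14, 'ddfeedafafca')
  16 → (15, 'dfeedafafca')
  17 → (8, 'eadaecddfeedafafca')
  18 → (12, 'ecddfeedafafca')
  19 → (18, 'edafafca')
  20 → (17, 'eedafafca')
  21 → (21, 'fafca')
  22 → (4, 'fbcceadaecddfeedafafca')
  23 → (0, 'fbccfbcceadaecddfeedafafca')
  24 → (23, 'fca')
  25 → (16, 'feedafafca')

SA = [25, 9, 11, 20, 22, 5, 1, 24, 6, 2, 13, 7, 3, 10, 19, 14, 15, 8, 12, 18, 17, 21, 4, 0, 23, 16]
[i] adj suffixes → lcp
  [1] 25/9 → 1 ('a')
  [2] 9/11 → 1 ('a')
  [3] 11/20 → 1 ('a')
  [4] 20/22 → 2 ('af')
  [5] 22/5 → 0 ('')
  [6] 5/1 → 3 ('bcc')
  [7] 1/24 → 0 ('')
  [8] 24/6 → 1 ('c')
  [9] 6/2 → 2 ('cc')
  [10] 2/13 → 1 ('c')
  [11] 13/7 → 1 ('c')
  [12] 7/3 → 1 ('c')
  [13] 3/10 → 0 ('')
  [14] 10/19 → 2 ('da')
  [15] 19/14 → 1 ('d')
  [16] 14/15 → 1 ('d')
  [17] 15/8 → 0 ('')
  [18] 8/12 → 1 ('e')
  [19] 12/18 → 1 ('e')
  [20] 18/17 → 1 ('e')
  [21] 17/21 → 0 ('')
  [22] 21/4 → 1 ('f')
  [23] 4/0 → 4 ('fbcc')
  [24] 0/23 → 1 ('f')
  [25] 23/16 → 1 ('f')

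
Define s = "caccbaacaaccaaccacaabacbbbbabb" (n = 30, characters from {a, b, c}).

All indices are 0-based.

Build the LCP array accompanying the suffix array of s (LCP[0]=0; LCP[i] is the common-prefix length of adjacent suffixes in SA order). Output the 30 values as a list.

rank | idx | suffix
   0 |  18 | aabacbbbbabb
   1 |   5 | aacaaccaaccacaabacbbbbabb
   2 |   8 | aaccaaccacaabacbbbbabb
   3 |  12 | aaccacaabacbbbbabb
   4 |  19 | abacbbbbabb
   5 |  27 | abb
   6 |  16 | acaabacbbbbabb
   7 |   6 | acaaccaaccacaabacbbbbabb
   8 |  21 | acbbbbabb
   9 |   9 | accaaccacaabacbbbbabb
  10 |  13 | accacaabacbbbbabb
  11 |   1 | accbaacaaccaaccacaabacbbbbabb
  12 |  29 | b
  13 |   4 | baacaaccaaccacaabacbbbbabb
  14 |  26 | babb
  15 |  20 | bacbbbbabb
  16 |  28 | bb
  17 |  25 | bbabb
  18 |  24 | bbbabb
  19 |  23 | bbbbabb
  20 |  17 | caabacbbbbabb
  21 |   7 | caaccaaccacaabacbbbbabb
  22 |  11 | caaccacaabacbbbbabb
  23 |  15 | cacaabacbbbbabb
  24 |   0 | caccbaacaaccaaccacaabacbbbbabb
  25 |   3 | cbaacaaccaaccacaabacbbbbabb
  26 |  22 | cbbbbabb
  27 |  10 | ccaaccacaabacbbbbabb
  28 |  14 | ccacaabacbbbbabb
  29 |   2 | ccbaacaaccaaccacaabacbbbbabb

SA = [18, 5, 8, 12, 19, 27, 16, 6, 21, 9, 13, 1, 29, 4, 26, 20, 28, 25, 24, 23, 17, 7, 11, 15, 0, 3, 22, 10, 14, 2]
rank  pair      lcp
   1  s[18:],s[5:]  2  'aa'
   2  s[5:],s[8:]  3  'aac'
   3  s[8:],s[12:]  5  'aacca'
   4  s[12:],s[19:]  1  'a'
   5  s[19:],s[27:]  2  'ab'
   6  s[27:],s[16:]  1  'a'
   7  s[16:],s[6:]  4  'acaa'
   8  s[6:],s[21:]  2  'ac'
   9  s[21:],s[9:]  2  'ac'
  10  s[9:],s[13:]  4  'acca'
  11  s[13:],s[1:]  3  'acc'
  12  s[1:],s[29:]  0  ''
  13  s[29:],s[4:]  1  'b'
  14  s[4:],s[26:]  2  'ba'
  15  s[26:],s[20:]  2  'ba'
  16  s[20:],s[28:]  1  'b'
  17  s[28:],s[25:]  2  'bb'
  18  s[25:],s[24:]  2  'bb'
  19  s[24:],s[23:]  3  'bbb'
  20  s[23:],s[17:]  0  ''
  21  s[17:],s[7:]  3  'caa'
  22  s[7:],s[11:]  6  'caacca'
  23  s[11:],s[15:]  2  'ca'
  24  s[15:],s[0:]  3  'cac'
  25  s[0:],s[3:]  1  'c'
  26  s[3:],s[22:]  2  'cb'
  27  s[22:],s[10:]  1  'c'
  28  s[10:],s[14:]  3  'cca'
  29  s[14:],s[2:]  2  'cc'

[0, 2, 3, 5, 1, 2, 1, 4, 2, 2, 4, 3, 0, 1, 2, 2, 1, 2, 2, 3, 0, 3, 6, 2, 3, 1, 2, 1, 3, 2]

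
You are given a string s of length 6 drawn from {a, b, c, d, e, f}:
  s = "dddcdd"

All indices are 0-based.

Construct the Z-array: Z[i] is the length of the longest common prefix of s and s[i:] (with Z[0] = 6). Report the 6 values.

Z[0]=6
i=1: outside box; Z[1]=2 grow→box=[1,3)
i=2: min(r-i=1, Z[1]=2)=1; Z[2]=1
i=3: outside box; Z[3]=0
i=4: outside box; Z[4]=2 grow→box=[4,6)
i=5: min(r-i=1, Z[1]=2)=1; Z[5]=1

[6, 2, 1, 0, 2, 1]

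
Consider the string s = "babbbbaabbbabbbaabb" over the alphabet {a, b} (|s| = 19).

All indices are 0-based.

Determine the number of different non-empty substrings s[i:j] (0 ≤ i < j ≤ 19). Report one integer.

rank | idx | suffix
   0 |  15 | aabb
   1 |   6 | aabbbabbbaabb
   2 |  16 | abb
   3 |  11 | abbbaabb
   4 |   7 | abbbabbbaabb
   5 |   1 | abbbbaabbbabbbaabb
   6 |  18 | b
   7 |  14 | baabb
   8 |   5 | baabbbabbbaabb
   9 |  10 | babbbaabb
  10 |   0 | babbbbaabbbabbbaabb
  11 |  17 | bb
  12 |  13 | bbaabb
  13 |   4 | bbaabbbabbbaabb
  14 |   9 | bbabbbaabb
  15 |  12 | bbbaabb
  16 |   3 | bbbaabbbabbbaabb
  17 |   8 | bbbabbbaabb
  18 |   2 | bbbbaabbbabbbaabb

SA = [15, 6, 16, 11, 7, 1, 18, 14, 5, 10, 0, 17, 13, 4, 9, 12, 3, 8, 2]
i: (SA[i-1],SA[i]) lcp shared
  1: (15,6) 4 'aabb'
  2: (6,16) 1 'a'
  3: (16,11) 3 'abb'
  4: (11,7) 5 'abbba'
  5: (7,1) 4 'abbb'
  6: (1,18) 0 ''
  7: (18,14) 1 'b'
  8: (14,5) 5 'baabb'
  9: (5,10) 2 'ba'
  10: (10,0) 5 'babbb'
  11: (0,17) 1 'b'
  12: (17,13) 2 'bb'
  13: (13,4) 6 'bbaabb'
  14: (4,9) 3 'bba'
  15: (9,12) 2 'bb'
  16: (12,3) 7 'bbbaabb'
  17: (3,8) 4 'bbba'
  18: (8,2) 3 'bbb'

n(n+1)/2 = 19·20/2 = 190
Σ LCP = 0 + 4 + 1 + 3 + 5 + 4 + 0 + 1 + 5 + 2 + 5 + 1 + 2 + 6 + 3 + 2 + 7 + 4 + 3 = 58
distinct = 190 − 58 = 132

132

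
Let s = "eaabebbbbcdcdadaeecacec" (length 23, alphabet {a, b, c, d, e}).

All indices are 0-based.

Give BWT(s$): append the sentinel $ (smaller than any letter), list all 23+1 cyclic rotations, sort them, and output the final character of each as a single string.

ceacddebbbaeedbacac$bcea

rank  rotation                  last
    0  $eaabebbbbcdcdadaeecacec  c
    1  aabebbbbcdcdadaeecacec$e  e
    2  abebbbbcdcdadaeecacec$ea  a
    3  acec$eaabebbbbcdcdadaeec  c
    4  adaeecacec$eaabebbbbcdcd  d
    5  aeecacec$eaabebbbbcdcdad  d
    6  bbbbcdcdadaeecacec$eaabe  e
    7  bbbcdcdadaeecacec$eaabeb  b
    8  bbcdcdadaeecacec$eaabebb  b
    9  bcdcdadaeecacec$eaabebbb  b
   10  bebbbbcdcdadaeecacec$eaa  a
   11  c$eaabebbbbcdcdadaeecace  e
   12  cacec$eaabebbbbcdcdadaee  e
   13  cdadaeecacec$eaabebbbbcd  d
   14  cdcdadaeecacec$eaabebbbb  b
   15  cec$eaabebbbbcdcdadaeeca  a
   16  dadaeecacec$eaabebbbbcdc  c
   17  daeecacec$eaabebbbbcdcda  a
   18  dcdadaeecacec$eaabebbbbc  c
   19  eaabebbbbcdcdadaeecacec$  $
   20  ebbbbcdcdadaeecacec$eaab  b
   21  ec$eaabebbbbcdcdadaeecac  c
   22  ecacec$eaabebbbbcdcdadae  e
   23  eecacec$eaabebbbbcdcdada  a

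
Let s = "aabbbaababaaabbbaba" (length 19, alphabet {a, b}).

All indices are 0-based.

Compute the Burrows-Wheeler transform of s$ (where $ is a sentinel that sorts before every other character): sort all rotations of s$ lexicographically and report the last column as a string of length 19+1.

abbb$abbaaaaabbabbaa

rank  rotation              last
    0  $aabbbaababaaabbbaba  a
    1  a$aabbbaababaaabbbab  b
    2  aaabbbaba$aabbbaabab  b
    3  aababaaabbbaba$aabbb  b
    4  aabbbaababaaabbbaba$  $
    5  aabbbaba$aabbbaababa  a
    6  aba$aabbbaababaaabbb  b
    7  abaaabbbaba$aabbbaab  b
    8  ababaaabbbaba$aabbba  a
    9  abbbaababaaabbbaba$a  a
   10  abbbaba$aabbbaababaa  a
   11  ba$aabbbaababaaabbba  a
   12  baaabbbaba$aabbbaaba  a
   13  baababaaabbbaba$aabb  b
   14  baba$aabbbaababaaabb  b
   15  babaaabbbaba$aabbbaa  a
   16  bbaababaaabbbaba$aab  b
   17  bbaba$aabbbaababaaab  b
   18  bbbaababaaabbbaba$aa  a
   19  bbbaba$aabbbaababaaa  a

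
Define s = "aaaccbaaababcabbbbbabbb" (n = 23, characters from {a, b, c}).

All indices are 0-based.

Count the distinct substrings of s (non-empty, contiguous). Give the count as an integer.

235

rank→(start, suffix):
  0 → (6, 'aaababcabbbbbabbb')
  1 → (0, 'aaaccbaaababcabbbbbabbb')
  2 → (7, 'aababcabbbbbabbb')
  3 → (1, 'aaccbaaababcabbbbbabbb')
  4 → (8, 'ababcabbbbbabbb')
  5 → (19, 'abbb')
  6 → (13, 'abbbbbabbb')
  7 → (10, 'abcabbbbbabbb')
  8 → (2, 'accbaaababcabbbbbabbb')
  9 → (22, 'b')
  10 → (5, 'baaababcabbbbbabbb')
  11 → (18, 'babbb')
  12 → (9, 'babcabbbbbabbb')
  13 → (21, 'bb')
  14 → (17, 'bbabbb')
  15 → (20, 'bbb')
  16 → (16, 'bbbabbb')
  17 → (15, 'bbbbabbb')
  18 → (14, 'bbbbbabbb')
  19 → (11, 'bcabbbbbabbb')
  20 → (12, 'cabbbbbabbb')
  21 → (4, 'cbaaababcabbbbbabbb')
  22 → (3, 'ccbaaababcabbbbbabbb')

SA = [6, 0, 7, 1, 8, 19, 13, 10, 2, 22, 5, 18, 9, 21, 17, 20, 16, 15, 14, 11, 12, 4, 3]
i: (SA[i-1],SA[i]) lcp shared
  1: (6,0) 3 'aaa'
  2: (0,7) 2 'aa'
  3: (7,1) 2 'aa'
  4: (1,8) 1 'a'
  5: (8,19) 2 'ab'
  6: (19,13) 4 'abbb'
  7: (13,10) 2 'ab'
  8: (10,2) 1 'a'
  9: (2,22) 0 ''
  10: (22,5) 1 'b'
  11: (5,18) 2 'ba'
  12: (18,9) 3 'bab'
  13: (9,21) 1 'b'
  14: (21,17) 2 'bb'
  15: (17,20) 2 'bb'
  16: (20,16) 3 'bbb'
  17: (16,15) 3 'bbb'
  18: (15,14) 4 'bbbb'
  19: (14,11) 1 'b'
  20: (11,12) 0 ''
  21: (12,4) 1 'c'
  22: (4,3) 1 'c'

n(n+1)/2 = 23·24/2 = 276
Σ LCP = 0 + 3 + 2 + 2 + 1 + 2 + 4 + 2 + 1 + 0 + 1 + 2 + 3 + 1 + 2 + 2 + 3 + 3 + 4 + 1 + 0 + 1 + 1 = 41
distinct = 276 − 41 = 235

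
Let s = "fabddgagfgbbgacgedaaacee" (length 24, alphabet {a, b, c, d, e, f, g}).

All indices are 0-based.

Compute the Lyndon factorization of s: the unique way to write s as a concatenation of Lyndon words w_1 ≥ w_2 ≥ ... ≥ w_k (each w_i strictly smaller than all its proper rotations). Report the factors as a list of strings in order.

["f", "abddgagfgbbgacged", "aaacee"]

emit factor 1: 'f' (i=0, period=1)
emit factor 2: 'abddgagfgbbgacged' (i=1, period=17)
emit factor 3: 'aaacee' (i=18, period=6)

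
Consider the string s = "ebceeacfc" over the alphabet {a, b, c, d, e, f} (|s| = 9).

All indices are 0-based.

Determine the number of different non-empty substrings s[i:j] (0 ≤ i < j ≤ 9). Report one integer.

41

sorted suffixes:
  #0 SA[0]=5  'acfc'
  #1 SA[1]=1  'bceeacfc'
  #2 SA[2]=8  'c'
  #3 SA[3]=2  'ceeacfc'
  #4 SA[4]=6  'cfc'
  #5 SA[5]=4  'eacfc'
  #6 SA[6]=0  'ebceeacfc'
  #7 SA[7]=3  'eeacfc'
  #8 SA[8]=7  'fc'

SA = [5, 1, 8, 2, 6, 4, 0, 3, 7]
rank  pair      lcp
   1  s[5:],s[1:]  0  ''
   2  s[1:],s[8:]  0  ''
   3  s[8:],s[2:]  1  'c'
   4  s[2:],s[6:]  1  'c'
   5  s[6:],s[4:]  0  ''
   6  s[4:],s[0:]  1  'e'
   7  s[0:],s[3:]  1  'e'
   8  s[3:],s[7:]  0  ''

n(n+1)/2 = 9·10/2 = 45
Σ LCP = 0 + 0 + 0 + 1 + 1 + 0 + 1 + 1 + 0 = 4
distinct = 45 − 4 = 41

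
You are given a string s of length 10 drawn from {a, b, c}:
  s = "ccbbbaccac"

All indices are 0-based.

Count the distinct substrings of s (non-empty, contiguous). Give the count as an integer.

45

sorted suffixes:
  #0 SA[0]=8  'ac'
  #1 SA[1]=5  'accac'
  #2 SA[2]=4  'baccac'
  #3 SA[3]=3  'bbaccac'
  #4 SA[4]=2  'bbbaccac'
  #5 SA[5]=9  'c'
  #6 SA[6]=7  'cac'
  #7 SA[7]=1  'cbbbaccac'
  #8 SA[8]=6  'ccac'
  #9 SA[9]=0  'ccbbbaccac'

SA = [8, 5, 4, 3, 2, 9, 7, 1, 6, 0]
[i] adj suffixes → lcp
  [1] 8/5 → 2 ('ac')
  [2] 5/4 → 0 ('')
  [3] 4/3 → 1 ('b')
  [4] 3/2 → 2 ('bb')
  [5] 2/9 → 0 ('')
  [6] 9/7 → 1 ('c')
  [7] 7/1 → 1 ('c')
  [8] 1/6 → 1 ('c')
  [9] 6/0 → 2 ('cc')

n(n+1)/2 = 10·11/2 = 55
Σ LCP = 0 + 2 + 0 + 1 + 2 + 0 + 1 + 1 + 1 + 2 = 10
distinct = 55 − 10 = 45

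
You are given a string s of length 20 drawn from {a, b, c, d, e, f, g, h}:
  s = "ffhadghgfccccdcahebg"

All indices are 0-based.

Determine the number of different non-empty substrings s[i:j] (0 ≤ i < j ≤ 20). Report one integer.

sorted suffixes:
  #0 SA[0]=3  'adghgfccccdcahebg'
  #1 SA[1]=15  'ahebg'
  #2 SA[2]=18  'bg'
  #3 SA[3]=14  'cahebg'
  #4 SA[4]=9  'ccccdcahebg'
  #5 SA[5]=10  'cccdcahebg'
  #6 SA[6]=11  'ccdcahebg'
  #7 SA[7]=12  'cdcahebg'
  #8 SA[8]=13  'dcahebg'
  #9 SA[9]=4  'dghgfccccdcahebg'
  #10 SA[10]=17  'ebg'
  #11 SA[11]=8  'fccccdcahebg'
  #12 SA[12]=0  'ffhadghgfccccdcahebg'
  #13 SA[13]=1  'fhadghgfccccdcahebg'
  #14 SA[14]=19  'g'
  #15 SA[15]=7  'gfccccdcahebg'
  #16 SA[16]=5  'ghgfccccdcahebg'
  #17 SA[17]=2  'hadghgfccccdcahebg'
  #18 SA[18]=16  'hebg'
  #19 SA[19]=6  'hgfccccdcahebg'

SA = [3, 15, 18, 14, 9, 10, 11, 12, 13, 4, 17, 8, 0, 1, 19, 7, 5, 2, 16, 6]
rank  pair      lcp
   1  s[3:],s[15:]  1  'a'
   2  s[15:],s[18:]  0  ''
   3  s[18:],s[14:]  0  ''
   4  s[14:],s[9:]  1  'c'
   5  s[9:],s[10:]  3  'ccc'
   6  s[10:],s[11:]  2  'cc'
   7  s[11:],s[12:]  1  'c'
   8  s[12:],s[13:]  0  ''
   9  s[13:],s[4:]  1  'd'
  10  s[4:],s[17:]  0  ''
  11  s[17:],s[8:]  0  ''
  12  s[8:],s[0:]  1  'f'
  13  s[0:],s[1:]  1  'f'
  14  s[1:],s[19:]  0  ''
  15  s[19:],s[7:]  1  'g'
  16  s[7:],s[5:]  1  'g'
  17  s[5:],s[2:]  0  ''
  18  s[2:],s[16:]  1  'h'
  19  s[16:],s[6:]  1  'h'

n(n+1)/2 = 20·21/2 = 210
Σ LCP = 0 + 1 + 0 + 0 + 1 + 3 + 2 + 1 + 0 + 1 + 0 + 0 + 1 + 1 + 0 + 1 + 1 + 0 + 1 + 1 = 15
distinct = 210 − 15 = 195

195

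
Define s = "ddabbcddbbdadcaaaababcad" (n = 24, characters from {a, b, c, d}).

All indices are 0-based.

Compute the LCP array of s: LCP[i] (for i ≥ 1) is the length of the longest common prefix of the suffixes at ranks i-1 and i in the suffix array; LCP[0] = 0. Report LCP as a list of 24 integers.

[0, 3, 2, 1, 2, 2, 1, 2, 0, 1, 2, 1, 2, 1, 0, 2, 1, 0, 1, 2, 1, 1, 1, 2]

rank→(start, suffix):
  0 → (14, 'aaaababcad')
  1 → (15, 'aaababcad')
  2 → (16, 'aababcad')
  3 → (17, 'ababcad')
  4 → (2, 'abbcddbbdadcaaaababcad')
  5 → (19, 'abcad')
  6 → (22, 'ad')
  7 → (11, 'adcaaaababcad')
  8 → (18, 'babcad')
  9 → (3, 'bbcddbbdadcaaaababcad')
  10 → (8, 'bbdadcaaaababcad')
  11 → (20, 'bcad')
  12 → (4, 'bcddbbdadcaaaababcad')
  13 → (9, 'bdadcaaaababcad')
  14 → (13, 'caaaababcad')
  15 → (21, 'cad')
  16 → (5, 'cddbbdadcaaaababcad')
  17 → (23, 'd')
  18 → (1, 'dabbcddbbdadcaaaababcad')
  19 → (10, 'dadcaaaababcad')
  20 → (7, 'dbbdadcaaaababcad')
  21 → (12, 'dcaaaababcad')
  22 → (0, 'ddabbcddbbdadcaaaababcad')
  23 → (6, 'ddbbdadcaaaababcad')

SA = [14, 15, 16, 17, 2, 19, 22, 11, 18, 3, 8, 20, 4, 9, 13, 21, 5, 23, 1, 10, 7, 12, 0, 6]
rank  pair      lcp
   1  s[14:],s[15:]  3  'aaa'
   2  s[15:],s[16:]  2  'aa'
   3  s[16:],s[17:]  1  'a'
   4  s[17:],s[2:]  2  'ab'
   5  s[2:],s[19:]  2  'ab'
   6  s[19:],s[22:]  1  'a'
   7  s[22:],s[11:]  2  'ad'
   8  s[11:],s[18:]  0  ''
   9  s[18:],s[3:]  1  'b'
  10  s[3:],s[8:]  2  'bb'
  11  s[8:],s[20:]  1  'b'
  12  s[20:],s[4:]  2  'bc'
  13  s[4:],s[9:]  1  'b'
  14  s[9:],s[13:]  0  ''
  15  s[13:],s[21:]  2  'ca'
  16  s[21:],s[5:]  1  'c'
  17  s[5:],s[23:]  0  ''
  18  s[23:],s[1:]  1  'd'
  19  s[1:],s[10:]  2  'da'
  20  s[10:],s[7:]  1  'd'
  21  s[7:],s[12:]  1  'd'
  22  s[12:],s[0:]  1  'd'
  23  s[0:],s[6:]  2  'dd'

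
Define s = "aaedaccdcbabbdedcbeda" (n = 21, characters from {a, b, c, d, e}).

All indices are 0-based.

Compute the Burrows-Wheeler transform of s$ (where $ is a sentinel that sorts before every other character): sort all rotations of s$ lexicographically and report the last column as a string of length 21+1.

ad$bdacabcddaceecebbad

rank  rotation                last
    0  $aaedaccdcbabbdedcbeda  a
    1  a$aaedaccdcbabbdedcbed  d
    2  aaedaccdcbabbdedcbeda$  $
    3  abbdedcbeda$aaedaccdcb  b
    4  accdcbabbdedcbeda$aaed  d
    5  aedaccdcbabbdedcbeda$a  a
    6  babbdedcbeda$aaedaccdc  c
    7  bbdedcbeda$aaedaccdcba  a
    8  bdedcbeda$aaedaccdcbab  b
    9  beda$aaedaccdcbabbdedc  c
   10  cbabbdedcbeda$aaedaccd  d
   11  cbeda$aaedaccdcbabbded  d
   12  ccdcbabbdedcbeda$aaeda  a
   13  cdcbabbdedcbeda$aaedac  c
   14  da$aaedaccdcbabbdedcbe  e
   15  daccdcbabbdedcbeda$aae  e
   16  dcbabbdedcbeda$aaedacc  c
   17  dcbeda$aaedaccdcbabbde  e
   18  dedcbeda$aaedaccdcbabb  b
   19  eda$aaedaccdcbabbdedcb  b
   20  edaccdcbabbdedcbeda$aa  a
   21  edcbeda$aaedaccdcbabbd  d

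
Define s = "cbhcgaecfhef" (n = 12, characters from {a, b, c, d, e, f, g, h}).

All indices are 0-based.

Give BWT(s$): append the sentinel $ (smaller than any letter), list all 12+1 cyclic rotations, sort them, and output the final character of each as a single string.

fgc$ehaheccbf

rank  rotation       last
    0  $cbhcgaecfhef  f
    1  aecfhef$cbhcg  g
    2  bhcgaecfhef$c  c
    3  cbhcgaecfhef$  $
    4  cfhef$cbhcgae  e
    5  cgaecfhef$cbh  h
    6  ecfhef$cbhcga  a
    7  ef$cbhcgaecfh  h
    8  f$cbhcgaecfhe  e
    9  fhef$cbhcgaec  c
   10  gaecfhef$cbhc  c
   11  hcgaecfhef$cb  b
   12  hef$cbhcgaecf  f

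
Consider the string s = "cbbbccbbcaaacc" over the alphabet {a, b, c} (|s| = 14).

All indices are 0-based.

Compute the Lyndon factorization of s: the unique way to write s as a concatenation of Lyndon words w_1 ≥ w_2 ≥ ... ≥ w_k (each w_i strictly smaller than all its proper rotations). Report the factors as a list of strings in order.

["c", "bbbccbbc", "aaacc"]

emit factor 1: 'c' (i=0, period=1)
emit factor 2: 'bbbccbbc' (i=1, period=8)
emit factor 3: 'aaacc' (i=9, period=5)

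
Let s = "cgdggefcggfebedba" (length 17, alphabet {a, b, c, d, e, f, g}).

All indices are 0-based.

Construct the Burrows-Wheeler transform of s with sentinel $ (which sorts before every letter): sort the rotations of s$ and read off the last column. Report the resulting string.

abde$fegfbgegcggdc

rank  rotation            last
    0  $cgdggefcggfebedba  a
    1  a$cgdggefcggfebedb  b
    2  ba$cgdggefcggfebed  d
    3  bedba$cgdggefcggfe  e
    4  cgdggefcggfebedba$  $
    5  cggfebedba$cgdggef  f
    6  dba$cgdggefcggfebe  e
    7  dggefcggfebedba$cg  g
    8  ebedba$cgdggefcggf  f
    9  edba$cgdggefcggfeb  b
   10  efcggfebedba$cgdgg  g
   11  fcggfebedba$cgdgge  e
   12  febedba$cgdggefcgg  g
   13  gdggefcggfebedba$c  c
   14  gefcggfebedba$cgdg  g
   15  gfebedba$cgdggefcg  g
   16  ggefcggfebedba$cgd  d
   17  ggfebedba$cgdggefc  c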